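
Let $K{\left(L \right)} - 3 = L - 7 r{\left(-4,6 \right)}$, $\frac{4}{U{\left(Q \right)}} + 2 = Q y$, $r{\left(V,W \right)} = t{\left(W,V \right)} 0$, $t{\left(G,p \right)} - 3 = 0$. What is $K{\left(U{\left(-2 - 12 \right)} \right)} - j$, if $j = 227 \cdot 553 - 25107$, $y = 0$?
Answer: $-100423$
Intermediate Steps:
$t{\left(G,p \right)} = 3$ ($t{\left(G,p \right)} = 3 + 0 = 3$)
$r{\left(V,W \right)} = 0$ ($r{\left(V,W \right)} = 3 \cdot 0 = 0$)
$U{\left(Q \right)} = -2$ ($U{\left(Q \right)} = \frac{4}{-2 + Q 0} = \frac{4}{-2 + 0} = \frac{4}{-2} = 4 \left(- \frac{1}{2}\right) = -2$)
$K{\left(L \right)} = 3 + L$ ($K{\left(L \right)} = 3 + \left(L - 0\right) = 3 + \left(L + 0\right) = 3 + L$)
$j = 100424$ ($j = 125531 - 25107 = 100424$)
$K{\left(U{\left(-2 - 12 \right)} \right)} - j = \left(3 - 2\right) - 100424 = 1 - 100424 = -100423$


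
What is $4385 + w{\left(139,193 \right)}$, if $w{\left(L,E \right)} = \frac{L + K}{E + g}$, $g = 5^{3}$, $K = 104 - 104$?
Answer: $\frac{1394569}{318} \approx 4385.4$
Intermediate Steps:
$K = 0$ ($K = 104 - 104 = 0$)
$g = 125$
$w{\left(L,E \right)} = \frac{L}{125 + E}$ ($w{\left(L,E \right)} = \frac{L + 0}{E + 125} = \frac{L}{125 + E}$)
$4385 + w{\left(139,193 \right)} = 4385 + \frac{139}{125 + 193} = 4385 + \frac{139}{318} = \frac{1394569}{318}$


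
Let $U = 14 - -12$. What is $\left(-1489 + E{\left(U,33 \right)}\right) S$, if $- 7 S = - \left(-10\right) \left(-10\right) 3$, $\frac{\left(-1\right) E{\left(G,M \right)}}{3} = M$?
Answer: $- \frac{476400}{7} \approx -68057.0$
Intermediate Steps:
$U = 26$ ($U = 14 + 12 = 26$)
$E{\left(G,M \right)} = - 3 M$
$S = \frac{300}{7}$ ($S = - \frac{\left(-1\right) \left(-10\right) \left(-10\right) 3}{7} = - \frac{\left(-1\right) 100 \cdot 3}{7} = - \frac{\left(-1\right) 300}{7} = \left(- \frac{1}{7}\right) \left(-300\right) = \frac{300}{7} \approx 42.857$)
$\left(-1489 + E{\left(U,33 \right)}\right) S = \left(-1489 - 99\right) \frac{300}{7} = \left(-1588\right) \frac{300}{7} = - \frac{476400}{7}$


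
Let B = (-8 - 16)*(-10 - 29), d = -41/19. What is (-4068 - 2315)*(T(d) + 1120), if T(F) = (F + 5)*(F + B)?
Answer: -8696467286/361 ≈ -2.4090e+7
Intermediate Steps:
d = -41/19 (d = -41*1/19 = -41/19 ≈ -2.1579)
B = 936 (B = -24*(-39) = 936)
T(F) = (5 + F)*(936 + F) (T(F) = (F + 5)*(F + 936) = (5 + F)*(936 + F))
(-4068 - 2315)*(T(d) + 1120) = (-4068 - 2315)*((4680 + (-41/19)**2 + 941*(-41/19)) + 1120) = -6383*((4680 + 1681/361 - 38581/19) + 1120) = -6383*(958122/361 + 1120) = -6383*1362442/361 = -8696467286/361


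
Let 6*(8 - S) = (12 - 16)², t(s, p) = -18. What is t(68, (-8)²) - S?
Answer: -70/3 ≈ -23.333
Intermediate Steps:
S = 16/3 (S = 8 - (12 - 16)²/6 = 8 - ⅙*(-4)² = 8 - ⅙*16 = 8 - 8/3 = 16/3 ≈ 5.3333)
t(68, (-8)²) - S = -18 - 1*16/3 = -18 - 16/3 = -70/3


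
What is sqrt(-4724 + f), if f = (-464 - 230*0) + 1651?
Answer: 3*I*sqrt(393) ≈ 59.473*I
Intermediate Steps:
f = 1187 (f = (-464 + 0) + 1651 = -464 + 1651 = 1187)
sqrt(-4724 + f) = sqrt(-4724 + 1187) = sqrt(-3537) = 3*I*sqrt(393)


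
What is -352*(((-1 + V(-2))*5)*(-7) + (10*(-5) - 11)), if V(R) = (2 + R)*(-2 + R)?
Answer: 9152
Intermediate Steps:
V(R) = (-2 + R)*(2 + R)
-352*(((-1 + V(-2))*5)*(-7) + (10*(-5) - 11)) = -352*(((-1 + (-4 + (-2)**2))*5)*(-7) + (10*(-5) - 11)) = -352*(((-1 + (-4 + 4))*5)*(-7) + (-50 - 11)) = -352*(((-1 + 0)*5)*(-7) - 61) = -352*(-1*5*(-7) - 61) = -352*(-5*(-7) - 61) = -352*(35 - 61) = -352*(-26) = 9152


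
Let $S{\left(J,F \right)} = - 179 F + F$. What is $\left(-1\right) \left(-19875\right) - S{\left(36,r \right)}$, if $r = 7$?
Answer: $21121$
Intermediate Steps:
$S{\left(J,F \right)} = - 178 F$
$\left(-1\right) \left(-19875\right) - S{\left(36,r \right)} = \left(-1\right) \left(-19875\right) - \left(-178\right) 7 = 19875 - -1246 = 19875 + 1246 = 21121$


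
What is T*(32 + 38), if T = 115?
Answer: 8050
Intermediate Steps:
T*(32 + 38) = 115*(32 + 38) = 115*70 = 8050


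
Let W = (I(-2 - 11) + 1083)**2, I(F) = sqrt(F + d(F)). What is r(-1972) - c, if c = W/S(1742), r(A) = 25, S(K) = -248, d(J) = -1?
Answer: 1179075/248 + 1083*I*sqrt(14)/124 ≈ 4754.3 + 32.679*I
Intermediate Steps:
I(F) = sqrt(-1 + F) (I(F) = sqrt(F - 1) = sqrt(-1 + F))
W = (1083 + I*sqrt(14))**2 (W = (sqrt(-1 + (-2 - 11)) + 1083)**2 = (sqrt(-1 - 13) + 1083)**2 = (sqrt(-14) + 1083)**2 = (I*sqrt(14) + 1083)**2 = (1083 + I*sqrt(14))**2 ≈ 1.1729e+6 + 8104.0*I)
c = -(1083 + I*sqrt(14))**2/248 (c = (1083 + I*sqrt(14))**2/(-248) = (1083 + I*sqrt(14))**2*(-1/248) = -(1083 + I*sqrt(14))**2/248 ≈ -4729.3 - 32.679*I)
r(-1972) - c = 25 - (-1)*(1083 + I*sqrt(14))**2/248 = 25 + (1083 + I*sqrt(14))**2/248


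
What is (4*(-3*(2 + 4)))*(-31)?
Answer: 2232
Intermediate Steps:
(4*(-3*(2 + 4)))*(-31) = (4*(-3*6))*(-31) = (4*(-18))*(-31) = -72*(-31) = 2232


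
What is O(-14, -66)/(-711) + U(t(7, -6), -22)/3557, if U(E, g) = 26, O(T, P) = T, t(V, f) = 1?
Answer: 68284/2529027 ≈ 0.027000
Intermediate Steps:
O(-14, -66)/(-711) + U(t(7, -6), -22)/3557 = -14/(-711) + 26/3557 = -14*(-1/711) + 26*(1/3557) = 14/711 + 26/3557 = 68284/2529027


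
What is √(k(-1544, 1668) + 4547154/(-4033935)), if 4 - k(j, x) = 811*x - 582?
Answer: 4*I*√16977818218451015/448215 ≈ 1162.8*I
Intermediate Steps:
k(j, x) = 586 - 811*x (k(j, x) = 4 - (811*x - 582) = 4 - (-582 + 811*x) = 4 + (582 - 811*x) = 586 - 811*x)
√(k(-1544, 1668) + 4547154/(-4033935)) = √((586 - 811*1668) + 4547154/(-4033935)) = √((586 - 1352748) + 4547154*(-1/4033935)) = √(-1352162 - 1515718/1344645) = √(-1818179388208/1344645) = 4*I*√16977818218451015/448215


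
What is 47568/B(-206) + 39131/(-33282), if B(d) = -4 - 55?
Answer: -1585466905/1963638 ≈ -807.41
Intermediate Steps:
B(d) = -59
47568/B(-206) + 39131/(-33282) = 47568/(-59) + 39131/(-33282) = 47568*(-1/59) + 39131*(-1/33282) = -47568/59 - 39131/33282 = -1585466905/1963638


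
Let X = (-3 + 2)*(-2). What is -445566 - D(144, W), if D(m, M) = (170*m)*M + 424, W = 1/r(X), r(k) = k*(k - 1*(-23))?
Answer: -2232398/5 ≈ -4.4648e+5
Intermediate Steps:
X = 2 (X = -1*(-2) = 2)
r(k) = k*(23 + k) (r(k) = k*(k + 23) = k*(23 + k))
W = 1/50 (W = 1/(2*(23 + 2)) = 1/(2*25) = 1/50 ≈ 0.020000)
D(m, M) = 424 + 170*M*m (D(m, M) = 170*M*m + 424 = 424 + 170*M*m)
-445566 - D(144, W) = -445566 - (424 + 170*(1/50)*144) = -445566 - (424 + 2448/5) = -445566 - 1*4568/5 = -445566 - 4568/5 = -2232398/5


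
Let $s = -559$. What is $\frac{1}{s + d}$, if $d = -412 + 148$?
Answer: $- \frac{1}{823} \approx -0.0012151$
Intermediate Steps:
$d = -264$
$\frac{1}{s + d} = \frac{1}{-559 - 264} = \frac{1}{-823} = - \frac{1}{823}$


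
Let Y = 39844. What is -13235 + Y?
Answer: 26609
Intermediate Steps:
-13235 + Y = -13235 + 39844 = 26609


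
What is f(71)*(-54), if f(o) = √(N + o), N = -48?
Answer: -54*√23 ≈ -258.98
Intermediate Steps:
f(o) = √(-48 + o)
f(71)*(-54) = √(-48 + 71)*(-54) = √23*(-54) = -54*√23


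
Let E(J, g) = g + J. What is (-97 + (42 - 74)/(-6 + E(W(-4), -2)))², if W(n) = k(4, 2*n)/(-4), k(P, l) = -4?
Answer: 418609/49 ≈ 8543.0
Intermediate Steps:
W(n) = 1 (W(n) = -4/(-4) = -4*(-¼) = 1)
E(J, g) = J + g
(-97 + (42 - 74)/(-6 + E(W(-4), -2)))² = (-97 + (42 - 74)/(-6 + (1 - 2)))² = (-97 - 32/(-6 - 1))² = (-97 - 32/(-7))² = (-97 - 32*(-⅐))² = (-97 + 32/7)² = (-647/7)² = 418609/49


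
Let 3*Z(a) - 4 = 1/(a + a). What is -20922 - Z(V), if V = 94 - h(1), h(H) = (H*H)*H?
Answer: -11675221/558 ≈ -20923.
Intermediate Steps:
h(H) = H³ (h(H) = H²*H = H³)
V = 93 (V = 94 - 1*1³ = 94 - 1*1 = 94 - 1 = 93)
Z(a) = 4/3 + 1/(6*a) (Z(a) = 4/3 + 1/(3*(a + a)) = 4/3 + 1/(3*((2*a))) = 4/3 + (1/(2*a))/3 = 4/3 + 1/(6*a))
-20922 - Z(V) = -20922 - (1 + 8*93)/(6*93) = -20922 - (1 + 744)/(6*93) = -20922 - 745/(6*93) = -20922 - 1*745/558 = -20922 - 745/558 = -11675221/558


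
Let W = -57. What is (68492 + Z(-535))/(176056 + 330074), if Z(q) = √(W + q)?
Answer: 34246/253065 + 2*I*√37/253065 ≈ 0.13532 + 4.8073e-5*I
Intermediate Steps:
Z(q) = √(-57 + q)
(68492 + Z(-535))/(176056 + 330074) = (68492 + √(-57 - 535))/(176056 + 330074) = (68492 + √(-592))/506130 = (68492 + 4*I*√37)*(1/506130) = 34246/253065 + 2*I*√37/253065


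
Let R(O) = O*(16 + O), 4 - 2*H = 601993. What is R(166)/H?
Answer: -60424/601989 ≈ -0.10037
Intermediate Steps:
H = -601989/2 (H = 2 - ½*601993 = 2 - 601993/2 = -601989/2 ≈ -3.0099e+5)
R(166)/H = (166*(16 + 166))/(-601989/2) = (166*182)*(-2/601989) = 30212*(-2/601989) = -60424/601989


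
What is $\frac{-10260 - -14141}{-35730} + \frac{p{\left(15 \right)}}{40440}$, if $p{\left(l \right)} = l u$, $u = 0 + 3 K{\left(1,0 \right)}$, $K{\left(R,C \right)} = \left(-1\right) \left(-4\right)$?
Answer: $- \frac{627151}{6020505} \approx -0.10417$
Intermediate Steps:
$K{\left(R,C \right)} = 4$
$u = 12$ ($u = 0 + 3 \cdot 4 = 0 + 12 = 12$)
$p{\left(l \right)} = 12 l$ ($p{\left(l \right)} = l 12 = 12 l$)
$\frac{-10260 - -14141}{-35730} + \frac{p{\left(15 \right)}}{40440} = \frac{-10260 - -14141}{-35730} + \frac{12 \cdot 15}{40440} = \left(-10260 + 14141\right) \left(- \frac{1}{35730}\right) + 180 \cdot \frac{1}{40440} = 3881 \left(- \frac{1}{35730}\right) + \frac{3}{674} = - \frac{3881}{35730} + \frac{3}{674} = - \frac{627151}{6020505}$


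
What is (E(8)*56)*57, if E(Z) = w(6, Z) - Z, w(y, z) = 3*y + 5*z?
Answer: 159600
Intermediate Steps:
E(Z) = 18 + 4*Z (E(Z) = (3*6 + 5*Z) - Z = (18 + 5*Z) - Z = 18 + 4*Z)
(E(8)*56)*57 = ((18 + 4*8)*56)*57 = ((18 + 32)*56)*57 = (50*56)*57 = 2800*57 = 159600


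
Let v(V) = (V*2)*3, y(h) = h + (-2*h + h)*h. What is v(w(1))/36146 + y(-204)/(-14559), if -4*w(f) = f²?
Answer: 1007735921/350833076 ≈ 2.8724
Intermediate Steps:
w(f) = -f²/4
y(h) = h - h² (y(h) = h + (-h)*h = h - h²)
v(V) = 6*V (v(V) = (2*V)*3 = 6*V)
v(w(1))/36146 + y(-204)/(-14559) = (6*(-¼*1²))/36146 - 204*(1 - 1*(-204))/(-14559) = (6*(-¼*1))*(1/36146) - 204*(1 + 204)*(-1/14559) = (6*(-¼))*(1/36146) - 204*205*(-1/14559) = -3/2*1/36146 - 41820*(-1/14559) = -3/72292 + 13940/4853 = 1007735921/350833076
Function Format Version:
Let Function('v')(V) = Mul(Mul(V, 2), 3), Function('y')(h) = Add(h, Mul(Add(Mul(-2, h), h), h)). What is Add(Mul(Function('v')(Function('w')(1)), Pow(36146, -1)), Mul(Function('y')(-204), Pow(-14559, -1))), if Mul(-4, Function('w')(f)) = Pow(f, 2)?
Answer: Rational(1007735921, 350833076) ≈ 2.8724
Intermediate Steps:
Function('w')(f) = Mul(Rational(-1, 4), Pow(f, 2))
Function('y')(h) = Add(h, Mul(-1, Pow(h, 2))) (Function('y')(h) = Add(h, Mul(Mul(-1, h), h)) = Add(h, Mul(-1, Pow(h, 2))))
Function('v')(V) = Mul(6, V) (Function('v')(V) = Mul(Mul(2, V), 3) = Mul(6, V))
Add(Mul(Function('v')(Function('w')(1)), Pow(36146, -1)), Mul(Function('y')(-204), Pow(-14559, -1))) = Add(Mul(Mul(6, Mul(Rational(-1, 4), Pow(1, 2))), Pow(36146, -1)), Mul(Mul(-204, Add(1, Mul(-1, -204))), Pow(-14559, -1))) = Add(Mul(Mul(6, Mul(Rational(-1, 4), 1)), Rational(1, 36146)), Mul(Mul(-204, Add(1, 204)), Rational(-1, 14559))) = Add(Mul(Mul(6, Rational(-1, 4)), Rational(1, 36146)), Mul(Mul(-204, 205), Rational(-1, 14559))) = Add(Mul(Rational(-3, 2), Rational(1, 36146)), Mul(-41820, Rational(-1, 14559))) = Add(Rational(-3, 72292), Rational(13940, 4853)) = Rational(1007735921, 350833076)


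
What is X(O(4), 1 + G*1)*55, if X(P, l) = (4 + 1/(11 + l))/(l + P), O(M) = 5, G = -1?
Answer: 45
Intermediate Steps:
X(P, l) = (4 + 1/(11 + l))/(P + l)
X(O(4), 1 + G*1)*55 = ((45 + 4*(1 - 1*1))/((1 - 1*1)² + 11*5 + 11*(1 - 1*1) + 5*(1 - 1*1)))*55 = ((45 + 4*(1 - 1))/((1 - 1)² + 55 + 11*(1 - 1) + 5*(1 - 1)))*55 = ((45 + 4*0)/(0² + 55 + 11*0 + 5*0))*55 = ((45 + 0)/(0 + 55 + 0 + 0))*55 = (45/55)*55 = ((1/55)*45)*55 = (9/11)*55 = 45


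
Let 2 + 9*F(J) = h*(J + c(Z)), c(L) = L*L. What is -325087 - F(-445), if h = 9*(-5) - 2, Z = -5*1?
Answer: -2945521/9 ≈ -3.2728e+5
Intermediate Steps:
Z = -5
c(L) = L**2
h = -47 (h = -45 - 2 = -47)
F(J) = -1177/9 - 47*J/9 (F(J) = -2/9 + (-47*(J + (-5)**2))/9 = -2/9 + (-47*(J + 25))/9 = -2/9 + (-47*(25 + J))/9 = -2/9 + (-1175 - 47*J)/9 = -2/9 + (-1175/9 - 47*J/9) = -1177/9 - 47*J/9)
-325087 - F(-445) = -325087 - (-1177/9 - 47/9*(-445)) = -325087 - (-1177/9 + 20915/9) = -325087 - 1*19738/9 = -325087 - 19738/9 = -2945521/9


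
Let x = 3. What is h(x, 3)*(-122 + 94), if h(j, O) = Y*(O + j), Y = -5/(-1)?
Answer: -840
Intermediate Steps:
Y = 5 (Y = -5*(-1) = 5)
h(j, O) = 5*O + 5*j (h(j, O) = 5*(O + j) = 5*O + 5*j)
h(x, 3)*(-122 + 94) = (5*3 + 5*3)*(-122 + 94) = (15 + 15)*(-28) = 30*(-28) = -840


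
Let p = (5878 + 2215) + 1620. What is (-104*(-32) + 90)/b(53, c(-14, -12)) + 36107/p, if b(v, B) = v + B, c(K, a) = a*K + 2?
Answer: 41250895/2165999 ≈ 19.045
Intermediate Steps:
c(K, a) = 2 + K*a (c(K, a) = K*a + 2 = 2 + K*a)
p = 9713 (p = 8093 + 1620 = 9713)
b(v, B) = B + v
(-104*(-32) + 90)/b(53, c(-14, -12)) + 36107/p = (-104*(-32) + 90)/((2 - 14*(-12)) + 53) + 36107/9713 = (3328 + 90)/((2 + 168) + 53) + 36107*(1/9713) = 3418/(170 + 53) + 36107/9713 = 3418/223 + 36107/9713 = 41250895/2165999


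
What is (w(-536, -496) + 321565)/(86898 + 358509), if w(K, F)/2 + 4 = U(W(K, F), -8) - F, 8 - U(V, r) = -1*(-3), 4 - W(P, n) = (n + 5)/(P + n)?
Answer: 322559/445407 ≈ 0.72419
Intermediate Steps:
W(P, n) = 4 - (5 + n)/(P + n) (W(P, n) = 4 - (n + 5)/(P + n) = 4 - (5 + n)/(P + n))
U(V, r) = 5 (U(V, r) = 8 - (-1)*(-3) = 8 - 1*3 = 8 - 3 = 5)
w(K, F) = 2 - 2*F (w(K, F) = -8 + 2*(5 - F) = -8 + (10 - 2*F) = 2 - 2*F)
(w(-536, -496) + 321565)/(86898 + 358509) = ((2 - 2*(-496)) + 321565)/(86898 + 358509) = ((2 + 992) + 321565)/445407 = (994 + 321565)*(1/445407) = 322559*(1/445407) = 322559/445407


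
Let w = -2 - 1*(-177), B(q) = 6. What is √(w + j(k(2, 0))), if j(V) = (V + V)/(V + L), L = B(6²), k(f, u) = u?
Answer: 5*√7 ≈ 13.229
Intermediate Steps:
L = 6
w = 175 (w = -2 + 177 = 175)
j(V) = 2*V/(6 + V) (j(V) = (V + V)/(V + 6) = (2*V)/(6 + V) = 2*V/(6 + V))
√(w + j(k(2, 0))) = √(175 + 2*0/(6 + 0)) = √(175 + 2*0/6) = √(175 + 2*0*(⅙)) = √(175 + 0) = √175 = 5*√7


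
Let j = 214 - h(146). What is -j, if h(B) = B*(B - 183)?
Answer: -5616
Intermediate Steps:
h(B) = B*(-183 + B)
j = 5616 (j = 214 - 146*(-183 + 146) = 214 - 146*(-37) = 214 - 1*(-5402) = 214 + 5402 = 5616)
-j = -1*5616 = -5616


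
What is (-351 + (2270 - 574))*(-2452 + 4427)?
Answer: 2656375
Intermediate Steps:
(-351 + (2270 - 574))*(-2452 + 4427) = (-351 + 1696)*1975 = 1345*1975 = 2656375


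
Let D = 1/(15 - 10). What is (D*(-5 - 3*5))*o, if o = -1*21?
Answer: 84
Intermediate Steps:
D = ⅕ (D = 1/5 = ⅕ ≈ 0.20000)
o = -21
(D*(-5 - 3*5))*o = ((-5 - 3*5)/5)*(-21) = ((-5 - 15)/5)*(-21) = ((⅕)*(-20))*(-21) = -4*(-21) = 84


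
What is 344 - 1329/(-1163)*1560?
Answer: 2473312/1163 ≈ 2126.7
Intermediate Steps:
344 - 1329/(-1163)*1560 = 344 - 1329*(-1/1163)*1560 = 344 + (1329/1163)*1560 = 344 + 2073240/1163 = 2473312/1163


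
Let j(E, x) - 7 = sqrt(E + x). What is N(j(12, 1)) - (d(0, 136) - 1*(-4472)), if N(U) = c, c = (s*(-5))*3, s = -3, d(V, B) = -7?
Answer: -4420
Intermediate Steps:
j(E, x) = 7 + sqrt(E + x)
c = 45 (c = -3*(-5)*3 = 15*3 = 45)
N(U) = 45
N(j(12, 1)) - (d(0, 136) - 1*(-4472)) = 45 - (-7 - 1*(-4472)) = 45 - (-7 + 4472) = 45 - 1*4465 = 45 - 4465 = -4420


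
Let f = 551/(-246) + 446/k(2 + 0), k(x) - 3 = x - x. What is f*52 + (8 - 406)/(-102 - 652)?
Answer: 117700773/15457 ≈ 7614.7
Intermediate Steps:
k(x) = 3 (k(x) = 3 + (x - x) = 3 + 0 = 3)
f = 12007/82 (f = 551/(-246) + 446/3 = 551*(-1/246) + 446*(⅓) = -551/246 + 446/3 = 12007/82 ≈ 146.43)
f*52 + (8 - 406)/(-102 - 652) = (12007/82)*52 + (8 - 406)/(-102 - 652) = 312182/41 - 398/(-754) = 312182/41 - 398*(-1/754) = 312182/41 + 199/377 = 117700773/15457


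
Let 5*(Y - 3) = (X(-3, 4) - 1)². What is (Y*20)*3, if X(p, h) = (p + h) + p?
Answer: 288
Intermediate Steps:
X(p, h) = h + 2*p (X(p, h) = (h + p) + p = h + 2*p)
Y = 24/5 (Y = 3 + ((4 + 2*(-3)) - 1)²/5 = 3 + ((4 - 6) - 1)²/5 = 3 + (-2 - 1)²/5 = 3 + (⅕)*(-3)² = 3 + (⅕)*9 = 3 + 9/5 = 24/5 ≈ 4.8000)
(Y*20)*3 = ((24/5)*20)*3 = 96*3 = 288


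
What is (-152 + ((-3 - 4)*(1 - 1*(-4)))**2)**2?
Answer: 1151329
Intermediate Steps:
(-152 + ((-3 - 4)*(1 - 1*(-4)))**2)**2 = (-152 + (-7*(1 + 4))**2)**2 = (-152 + (-7*5)**2)**2 = (-152 + (-35)**2)**2 = (-152 + 1225)**2 = 1073**2 = 1151329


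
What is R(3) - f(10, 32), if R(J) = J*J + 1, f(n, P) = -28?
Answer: 38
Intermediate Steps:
R(J) = 1 + J² (R(J) = J² + 1 = 1 + J²)
R(3) - f(10, 32) = (1 + 3²) - 1*(-28) = (1 + 9) + 28 = 10 + 28 = 38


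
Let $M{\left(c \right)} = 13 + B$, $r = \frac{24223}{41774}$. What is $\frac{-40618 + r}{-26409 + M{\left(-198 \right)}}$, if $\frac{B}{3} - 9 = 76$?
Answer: $\frac{1696752109}{1092014134} \approx 1.5538$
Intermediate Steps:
$B = 255$ ($B = 27 + 3 \cdot 76 = 27 + 228 = 255$)
$r = \frac{24223}{41774}$ ($r = 24223 \cdot \frac{1}{41774} = \frac{24223}{41774} \approx 0.57986$)
$M{\left(c \right)} = 268$ ($M{\left(c \right)} = 13 + 255 = 268$)
$\frac{-40618 + r}{-26409 + M{\left(-198 \right)}} = \frac{-40618 + \frac{24223}{41774}}{-26409 + 268} = - \frac{1696752109}{41774 \left(-26141\right)} = \left(- \frac{1696752109}{41774}\right) \left(- \frac{1}{26141}\right) = \frac{1696752109}{1092014134}$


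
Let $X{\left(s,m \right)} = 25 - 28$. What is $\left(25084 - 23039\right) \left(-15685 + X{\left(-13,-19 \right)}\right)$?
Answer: $-32081960$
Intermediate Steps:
$X{\left(s,m \right)} = -3$
$\left(25084 - 23039\right) \left(-15685 + X{\left(-13,-19 \right)}\right) = \left(25084 - 23039\right) \left(-15685 - 3\right) = 2045 \left(-15688\right) = -32081960$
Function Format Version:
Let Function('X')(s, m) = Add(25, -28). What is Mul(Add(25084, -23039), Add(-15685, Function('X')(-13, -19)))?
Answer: -32081960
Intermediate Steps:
Function('X')(s, m) = -3
Mul(Add(25084, -23039), Add(-15685, Function('X')(-13, -19))) = Mul(Add(25084, -23039), Add(-15685, -3)) = Mul(2045, -15688) = -32081960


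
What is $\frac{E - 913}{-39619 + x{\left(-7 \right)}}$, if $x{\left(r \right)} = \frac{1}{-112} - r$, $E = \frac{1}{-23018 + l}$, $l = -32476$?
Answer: $\frac{2837297288}{123100814115} \approx 0.023049$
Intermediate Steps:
$E = - \frac{1}{55494}$ ($E = \frac{1}{-23018 - 32476} = \frac{1}{-55494} = - \frac{1}{55494} \approx -1.802 \cdot 10^{-5}$)
$x{\left(r \right)} = - \frac{1}{112} - r$
$\frac{E - 913}{-39619 + x{\left(-7 \right)}} = \frac{- \frac{1}{55494} - 913}{-39619 - - \frac{783}{112}} = - \frac{50666023}{55494 \left(-39619 + \left(- \frac{1}{112} + 7\right)\right)} = - \frac{50666023}{55494 \left(-39619 + \frac{783}{112}\right)} = - \frac{50666023}{55494 \left(- \frac{4436545}{112}\right)} = \left(- \frac{50666023}{55494}\right) \left(- \frac{112}{4436545}\right) = \frac{2837297288}{123100814115}$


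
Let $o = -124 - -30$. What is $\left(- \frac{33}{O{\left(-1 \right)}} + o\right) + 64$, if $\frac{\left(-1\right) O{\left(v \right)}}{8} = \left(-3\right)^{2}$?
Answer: $- \frac{709}{24} \approx -29.542$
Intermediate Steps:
$o = -94$ ($o = -124 + 30 = -94$)
$O{\left(v \right)} = -72$ ($O{\left(v \right)} = - 8 \left(-3\right)^{2} = \left(-8\right) 9 = -72$)
$\left(- \frac{33}{O{\left(-1 \right)}} + o\right) + 64 = \left(- \frac{33}{-72} - 94\right) + 64 = \left(\left(-33\right) \left(- \frac{1}{72}\right) - 94\right) + 64 = \left(\frac{11}{24} - 94\right) + 64 = - \frac{2245}{24} + 64 = - \frac{709}{24}$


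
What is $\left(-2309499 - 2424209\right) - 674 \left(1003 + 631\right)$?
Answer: $-5835024$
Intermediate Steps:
$\left(-2309499 - 2424209\right) - 674 \left(1003 + 631\right) = -4733708 - 1101316 = -5835024$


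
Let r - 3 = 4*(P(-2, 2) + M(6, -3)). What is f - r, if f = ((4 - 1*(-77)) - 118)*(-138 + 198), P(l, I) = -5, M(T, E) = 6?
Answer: -2227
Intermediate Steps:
r = 7 (r = 3 + 4*(-5 + 6) = 3 + 4*1 = 3 + 4 = 7)
f = -2220 (f = ((4 + 77) - 118)*60 = (81 - 118)*60 = -37*60 = -2220)
f - r = -2220 - 1*7 = -2220 - 7 = -2227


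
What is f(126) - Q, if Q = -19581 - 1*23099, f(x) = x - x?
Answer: 42680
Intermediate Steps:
f(x) = 0
Q = -42680 (Q = -19581 - 23099 = -42680)
f(126) - Q = 0 - 1*(-42680) = 0 + 42680 = 42680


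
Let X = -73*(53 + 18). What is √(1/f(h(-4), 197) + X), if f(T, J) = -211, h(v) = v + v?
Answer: I*√230752554/211 ≈ 71.993*I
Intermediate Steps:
h(v) = 2*v
X = -5183 (X = -73*71 = -5183)
√(1/f(h(-4), 197) + X) = √(1/(-211) - 5183) = √(-1/211 - 5183) = √(-1093614/211) = I*√230752554/211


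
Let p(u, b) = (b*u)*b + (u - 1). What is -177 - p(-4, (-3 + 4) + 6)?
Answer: 24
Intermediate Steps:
p(u, b) = -1 + u + u*b**2 (p(u, b) = u*b**2 + (-1 + u) = -1 + u + u*b**2)
-177 - p(-4, (-3 + 4) + 6) = -177 - (-1 - 4 - 4*((-3 + 4) + 6)**2) = -177 - (-1 - 4 - 4*(1 + 6)**2) = -177 - (-1 - 4 - 4*7**2) = -177 - (-1 - 4 - 4*49) = -177 - (-1 - 4 - 196) = -177 - 1*(-201) = -177 + 201 = 24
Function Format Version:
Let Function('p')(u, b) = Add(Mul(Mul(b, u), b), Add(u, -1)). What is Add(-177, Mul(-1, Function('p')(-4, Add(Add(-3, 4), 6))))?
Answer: 24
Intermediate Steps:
Function('p')(u, b) = Add(-1, u, Mul(u, Pow(b, 2))) (Function('p')(u, b) = Add(Mul(u, Pow(b, 2)), Add(-1, u)) = Add(-1, u, Mul(u, Pow(b, 2))))
Add(-177, Mul(-1, Function('p')(-4, Add(Add(-3, 4), 6)))) = Add(-177, Mul(-1, Add(-1, -4, Mul(-4, Pow(Add(Add(-3, 4), 6), 2))))) = Add(-177, Mul(-1, Add(-1, -4, Mul(-4, Pow(Add(1, 6), 2))))) = Add(-177, Mul(-1, Add(-1, -4, Mul(-4, Pow(7, 2))))) = Add(-177, Mul(-1, Add(-1, -4, Mul(-4, 49)))) = Add(-177, Mul(-1, Add(-1, -4, -196))) = Add(-177, Mul(-1, -201)) = Add(-177, 201) = 24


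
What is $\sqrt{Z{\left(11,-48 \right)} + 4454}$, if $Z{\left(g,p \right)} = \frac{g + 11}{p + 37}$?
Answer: $2 \sqrt{1113} \approx 66.723$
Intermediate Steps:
$Z{\left(g,p \right)} = \frac{11 + g}{37 + p}$
$\sqrt{Z{\left(11,-48 \right)} + 4454} = \sqrt{\frac{11 + 11}{37 - 48} + 4454} = \sqrt{\frac{1}{-11} \cdot 22 + 4454} = \sqrt{\left(- \frac{1}{11}\right) 22 + 4454} = \sqrt{-2 + 4454} = \sqrt{4452} = 2 \sqrt{1113}$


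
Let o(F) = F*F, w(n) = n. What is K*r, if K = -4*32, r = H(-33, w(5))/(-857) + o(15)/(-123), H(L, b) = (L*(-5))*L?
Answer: -20348160/35137 ≈ -579.11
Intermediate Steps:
o(F) = F²
H(L, b) = -5*L² (H(L, b) = (-5*L)*L = -5*L²)
r = 158970/35137 (r = -5*(-33)²/(-857) + 15²/(-123) = -5*1089*(-1/857) + 225*(-1/123) = -5445*(-1/857) - 75/41 = 5445/857 - 75/41 = 158970/35137 ≈ 4.5243)
K = -128
K*r = -128*158970/35137 = -20348160/35137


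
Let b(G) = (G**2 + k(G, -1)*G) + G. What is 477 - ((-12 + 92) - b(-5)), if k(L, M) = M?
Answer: 422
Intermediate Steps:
b(G) = G**2 (b(G) = (G**2 - G) + G = G**2)
477 - ((-12 + 92) - b(-5)) = 477 - ((-12 + 92) - 1*(-5)**2) = 477 - (80 - 1*25) = 477 - (80 - 25) = 477 - 1*55 = 477 - 55 = 422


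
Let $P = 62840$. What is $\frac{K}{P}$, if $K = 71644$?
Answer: $\frac{17911}{15710} \approx 1.1401$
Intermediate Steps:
$\frac{K}{P} = \frac{71644}{62840} = 71644 \cdot \frac{1}{62840} = \frac{17911}{15710}$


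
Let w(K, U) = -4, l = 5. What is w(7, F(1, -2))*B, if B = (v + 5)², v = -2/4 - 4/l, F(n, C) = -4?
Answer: -1369/25 ≈ -54.760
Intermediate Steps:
v = -13/10 (v = -2/4 - 4/5 = -2*¼ - 4*⅕ = -½ - ⅘ = -13/10 ≈ -1.3000)
B = 1369/100 (B = (-13/10 + 5)² = (37/10)² = 1369/100 ≈ 13.690)
w(7, F(1, -2))*B = -4*1369/100 = -1369/25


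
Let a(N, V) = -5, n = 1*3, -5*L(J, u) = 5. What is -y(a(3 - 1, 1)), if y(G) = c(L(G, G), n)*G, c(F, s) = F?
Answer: -5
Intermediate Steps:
L(J, u) = -1 (L(J, u) = -⅕*5 = -1)
n = 3
y(G) = -G
-y(a(3 - 1, 1)) = -(-1)*(-5) = -1*5 = -5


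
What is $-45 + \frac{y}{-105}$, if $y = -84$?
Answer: $- \frac{221}{5} \approx -44.2$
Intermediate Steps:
$-45 + \frac{y}{-105} = -45 + \frac{1}{-105} \left(-84\right) = -45 - - \frac{4}{5} = -45 + \frac{4}{5} = - \frac{221}{5}$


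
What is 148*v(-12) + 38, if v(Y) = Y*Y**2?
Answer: -255706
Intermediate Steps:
v(Y) = Y**3
148*v(-12) + 38 = 148*(-12)**3 + 38 = 148*(-1728) + 38 = -255744 + 38 = -255706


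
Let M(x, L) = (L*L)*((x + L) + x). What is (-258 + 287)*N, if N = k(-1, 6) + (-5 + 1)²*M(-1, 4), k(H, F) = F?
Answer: 15022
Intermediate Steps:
M(x, L) = L²*(L + 2*x) (M(x, L) = L²*((L + x) + x) = L²*(L + 2*x))
N = 518 (N = 6 + (-5 + 1)²*(4²*(4 + 2*(-1))) = 6 + (-4)²*(16*(4 - 2)) = 6 + 16*(16*2) = 6 + 16*32 = 6 + 512 = 518)
(-258 + 287)*N = (-258 + 287)*518 = 29*518 = 15022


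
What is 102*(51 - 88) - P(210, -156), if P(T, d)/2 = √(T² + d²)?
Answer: -3774 - 12*√1901 ≈ -4297.2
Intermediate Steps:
P(T, d) = 2*√(T² + d²)
102*(51 - 88) - P(210, -156) = 102*(51 - 88) - 2*√(210² + (-156)²) = 102*(-37) - 2*√(44100 + 24336) = -3774 - 2*√68436 = -3774 - 2*6*√1901 = -3774 - 12*√1901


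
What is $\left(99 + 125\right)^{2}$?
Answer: $50176$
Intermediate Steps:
$\left(99 + 125\right)^{2} = 224^{2} = 50176$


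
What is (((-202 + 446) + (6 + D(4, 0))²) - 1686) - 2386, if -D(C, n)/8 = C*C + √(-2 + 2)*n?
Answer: 11056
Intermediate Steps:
D(C, n) = -8*C² (D(C, n) = -8*(C*C + √(-2 + 2)*n) = -8*(C² + √0*n) = -8*(C² + 0*n) = -8*(C² + 0) = -8*C²)
(((-202 + 446) + (6 + D(4, 0))²) - 1686) - 2386 = (((-202 + 446) + (6 - 8*4²)²) - 1686) - 2386 = ((244 + (6 - 8*16)²) - 1686) - 2386 = ((244 + (6 - 128)²) - 1686) - 2386 = ((244 + (-122)²) - 1686) - 2386 = ((244 + 14884) - 1686) - 2386 = (15128 - 1686) - 2386 = 13442 - 2386 = 11056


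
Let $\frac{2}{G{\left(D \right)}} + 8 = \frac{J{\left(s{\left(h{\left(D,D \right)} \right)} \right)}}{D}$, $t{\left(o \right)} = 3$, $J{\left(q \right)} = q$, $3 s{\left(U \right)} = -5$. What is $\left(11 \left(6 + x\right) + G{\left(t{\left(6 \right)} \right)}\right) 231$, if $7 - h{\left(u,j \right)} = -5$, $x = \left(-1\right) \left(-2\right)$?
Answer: $20274$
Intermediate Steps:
$x = 2$
$h{\left(u,j \right)} = 12$ ($h{\left(u,j \right)} = 7 - -5 = 7 + 5 = 12$)
$s{\left(U \right)} = - \frac{5}{3}$ ($s{\left(U \right)} = \frac{1}{3} \left(-5\right) = - \frac{5}{3}$)
$G{\left(D \right)} = \frac{2}{-8 - \frac{5}{3 D}}$
$\left(11 \left(6 + x\right) + G{\left(t{\left(6 \right)} \right)}\right) 231 = \left(11 \left(6 + 2\right) - \frac{18}{5 + 24 \cdot 3}\right) 231 = \left(11 \cdot 8 - \frac{18}{5 + 72}\right) 231 = \left(88 - \frac{18}{77}\right) 231 = \frac{6758}{77} \cdot 231 = 20274$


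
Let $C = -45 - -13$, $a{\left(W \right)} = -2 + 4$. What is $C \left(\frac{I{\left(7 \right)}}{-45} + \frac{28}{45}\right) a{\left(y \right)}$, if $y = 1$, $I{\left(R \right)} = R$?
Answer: $- \frac{448}{15} \approx -29.867$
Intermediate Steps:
$a{\left(W \right)} = 2$
$C = -32$ ($C = -45 + 13 = -32$)
$C \left(\frac{I{\left(7 \right)}}{-45} + \frac{28}{45}\right) a{\left(y \right)} = - 32 \left(\frac{7}{-45} + \frac{28}{45}\right) 2 = - 32 \left(7 \left(- \frac{1}{45}\right) + 28 \cdot \frac{1}{45}\right) 2 = - 32 \left(- \frac{7}{45} + \frac{28}{45}\right) 2 = \left(-32\right) \frac{7}{15} \cdot 2 = \left(- \frac{224}{15}\right) 2 = - \frac{448}{15}$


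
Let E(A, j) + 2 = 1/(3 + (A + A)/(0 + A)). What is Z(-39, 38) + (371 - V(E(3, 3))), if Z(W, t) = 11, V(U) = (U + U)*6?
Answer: 2018/5 ≈ 403.60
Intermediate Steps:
E(A, j) = -9/5 (E(A, j) = -2 + 1/(3 + (A + A)/(0 + A)) = -2 + 1/(3 + (2*A)/A) = -2 + 1/(3 + 2) = -2 + 1/5 = -2 + ⅕ = -9/5)
V(U) = 12*U (V(U) = (2*U)*6 = 12*U)
Z(-39, 38) + (371 - V(E(3, 3))) = 11 + (371 - 12*(-9)/5) = 11 + (371 - 1*(-108/5)) = 11 + (371 + 108/5) = 11 + 1963/5 = 2018/5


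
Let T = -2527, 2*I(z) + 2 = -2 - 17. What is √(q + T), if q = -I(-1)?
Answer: I*√10066/2 ≈ 50.165*I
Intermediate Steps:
I(z) = -21/2 (I(z) = -1 + (-2 - 17)/2 = -1 + (½)*(-19) = -1 - 19/2 = -21/2)
q = 21/2 (q = -1*(-21/2) = 21/2 ≈ 10.500)
√(q + T) = √(21/2 - 2527) = √(-5033/2) = I*√10066/2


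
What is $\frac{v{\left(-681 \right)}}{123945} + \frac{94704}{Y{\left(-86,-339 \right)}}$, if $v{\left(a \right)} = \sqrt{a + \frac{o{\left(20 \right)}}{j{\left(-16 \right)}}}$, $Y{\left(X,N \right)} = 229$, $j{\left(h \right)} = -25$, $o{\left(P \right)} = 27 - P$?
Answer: $\frac{94704}{229} + \frac{2 i \sqrt{4258}}{619725} \approx 413.55 + 0.00021059 i$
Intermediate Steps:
$v{\left(a \right)} = \sqrt{- \frac{7}{25} + a}$ ($v{\left(a \right)} = \sqrt{a + \frac{27 - 20}{-25}} = \sqrt{a + \left(27 - 20\right) \left(- \frac{1}{25}\right)} = \sqrt{a + 7 \left(- \frac{1}{25}\right)} = \sqrt{a - \frac{7}{25}} = \sqrt{- \frac{7}{25} + a}$)
$\frac{v{\left(-681 \right)}}{123945} + \frac{94704}{Y{\left(-86,-339 \right)}} = \frac{\frac{1}{5} \sqrt{-7 + 25 \left(-681\right)}}{123945} + \frac{94704}{229} = \frac{\sqrt{-7 - 17025}}{5} \cdot \frac{1}{123945} + 94704 \cdot \frac{1}{229} = \frac{\sqrt{-17032}}{5} \cdot \frac{1}{123945} + \frac{94704}{229} = \frac{2 i \sqrt{4258}}{5} \cdot \frac{1}{123945} + \frac{94704}{229} = \frac{2 i \sqrt{4258}}{619725} + \frac{94704}{229} = \frac{94704}{229} + \frac{2 i \sqrt{4258}}{619725}$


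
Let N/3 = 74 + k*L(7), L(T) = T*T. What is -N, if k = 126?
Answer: -18744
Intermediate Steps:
L(T) = T**2
N = 18744 (N = 3*(74 + 126*7**2) = 3*(74 + 126*49) = 3*(74 + 6174) = 3*6248 = 18744)
-N = -1*18744 = -18744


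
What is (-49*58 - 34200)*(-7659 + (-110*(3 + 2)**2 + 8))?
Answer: 385273842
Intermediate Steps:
(-49*58 - 34200)*(-7659 + (-110*(3 + 2)**2 + 8)) = (-2842 - 34200)*(-7659 + (-110*5**2 + 8)) = -37042*(-7659 + (-110*25 + 8)) = -37042*(-7659 + (-2750 + 8)) = -37042*(-7659 - 2742) = -37042*(-10401) = 385273842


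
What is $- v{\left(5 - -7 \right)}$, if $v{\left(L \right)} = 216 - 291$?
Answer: $75$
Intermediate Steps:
$v{\left(L \right)} = -75$ ($v{\left(L \right)} = 216 - 291 = -75$)
$- v{\left(5 - -7 \right)} = \left(-1\right) \left(-75\right) = 75$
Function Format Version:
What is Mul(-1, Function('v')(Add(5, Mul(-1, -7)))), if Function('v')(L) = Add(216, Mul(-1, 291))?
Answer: 75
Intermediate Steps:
Function('v')(L) = -75 (Function('v')(L) = Add(216, -291) = -75)
Mul(-1, Function('v')(Add(5, Mul(-1, -7)))) = Mul(-1, -75) = 75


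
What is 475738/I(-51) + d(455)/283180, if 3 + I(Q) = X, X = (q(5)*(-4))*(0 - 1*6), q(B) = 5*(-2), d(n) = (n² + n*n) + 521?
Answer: -134618746087/68812740 ≈ -1956.3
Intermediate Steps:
d(n) = 521 + 2*n² (d(n) = (n² + n²) + 521 = 2*n² + 521 = 521 + 2*n²)
q(B) = -10
X = -240 (X = (-10*(-4))*(0 - 1*6) = 40*(0 - 6) = 40*(-6) = -240)
I(Q) = -243 (I(Q) = -3 - 240 = -243)
475738/I(-51) + d(455)/283180 = 475738/(-243) + (521 + 2*455²)/283180 = 475738*(-1/243) + (521 + 2*207025)*(1/283180) = -475738/243 + (521 + 414050)*(1/283180) = -475738/243 + 414571*(1/283180) = -475738/243 + 414571/283180 = -134618746087/68812740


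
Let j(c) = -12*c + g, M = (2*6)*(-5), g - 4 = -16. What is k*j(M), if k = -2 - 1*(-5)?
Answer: 2124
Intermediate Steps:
g = -12 (g = 4 - 16 = -12)
M = -60 (M = 12*(-5) = -60)
j(c) = -12 - 12*c (j(c) = -12*c - 12 = -12 - 12*c)
k = 3 (k = -2 + 5 = 3)
k*j(M) = 3*(-12 - 12*(-60)) = 3*(-12 + 720) = 3*708 = 2124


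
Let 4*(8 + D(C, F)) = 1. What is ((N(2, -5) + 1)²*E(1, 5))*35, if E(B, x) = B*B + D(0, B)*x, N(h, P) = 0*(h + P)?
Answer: -5285/4 ≈ -1321.3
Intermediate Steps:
D(C, F) = -31/4 (D(C, F) = -8 + (¼)*1 = -8 + ¼ = -31/4)
N(h, P) = 0 (N(h, P) = 0*(P + h) = 0)
E(B, x) = B² - 31*x/4 (E(B, x) = B*B - 31*x/4 = B² - 31*x/4)
((N(2, -5) + 1)²*E(1, 5))*35 = ((0 + 1)²*(1² - 31/4*5))*35 = (1²*(1 - 155/4))*35 = (1*(-151/4))*35 = -151/4*35 = -5285/4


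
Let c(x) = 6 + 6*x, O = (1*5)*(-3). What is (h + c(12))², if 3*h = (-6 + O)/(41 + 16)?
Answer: 19704721/3249 ≈ 6064.9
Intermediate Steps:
O = -15 (O = 5*(-3) = -15)
h = -7/57 (h = ((-6 - 15)/(41 + 16))/3 = (-21/57)/3 = (-21*1/57)/3 = (⅓)*(-7/19) = -7/57 ≈ -0.12281)
(h + c(12))² = (-7/57 + (6 + 6*12))² = (-7/57 + (6 + 72))² = (-7/57 + 78)² = (4439/57)² = 19704721/3249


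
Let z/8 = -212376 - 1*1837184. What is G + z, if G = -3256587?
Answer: -19653067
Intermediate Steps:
z = -16396480 (z = 8*(-212376 - 1*1837184) = 8*(-212376 - 1837184) = 8*(-2049560) = -16396480)
G + z = -3256587 - 16396480 = -19653067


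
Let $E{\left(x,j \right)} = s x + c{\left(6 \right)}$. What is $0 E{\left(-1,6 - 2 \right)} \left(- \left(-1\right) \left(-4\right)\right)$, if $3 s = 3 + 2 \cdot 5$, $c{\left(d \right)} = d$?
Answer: $0$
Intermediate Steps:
$s = \frac{13}{3}$ ($s = \frac{3 + 2 \cdot 5}{3} = \frac{3 + 10}{3} = \frac{1}{3} \cdot 13 = \frac{13}{3} \approx 4.3333$)
$E{\left(x,j \right)} = 6 + \frac{13 x}{3}$ ($E{\left(x,j \right)} = \frac{13 x}{3} + 6 = 6 + \frac{13 x}{3}$)
$0 E{\left(-1,6 - 2 \right)} \left(- \left(-1\right) \left(-4\right)\right) = 0 \left(6 + \frac{13}{3} \left(-1\right)\right) \left(- \left(-1\right) \left(-4\right)\right) = 0 \left(6 - \frac{13}{3}\right) \left(\left(-1\right) 4\right) = 0 \cdot \frac{5}{3} \left(-4\right) = 0 \left(-4\right) = 0$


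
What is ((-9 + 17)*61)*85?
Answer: 41480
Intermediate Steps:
((-9 + 17)*61)*85 = (8*61)*85 = 488*85 = 41480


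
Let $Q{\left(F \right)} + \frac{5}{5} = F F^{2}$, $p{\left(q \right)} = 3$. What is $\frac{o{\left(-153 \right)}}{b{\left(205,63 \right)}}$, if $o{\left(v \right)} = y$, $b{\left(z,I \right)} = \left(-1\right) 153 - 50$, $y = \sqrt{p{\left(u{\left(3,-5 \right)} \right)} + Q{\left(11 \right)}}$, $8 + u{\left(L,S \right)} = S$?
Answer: $- \frac{\sqrt{1333}}{203} \approx -0.17985$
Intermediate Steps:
$u{\left(L,S \right)} = -8 + S$
$Q{\left(F \right)} = -1 + F^{3}$ ($Q{\left(F \right)} = -1 + F F^{2} = -1 + F^{3}$)
$y = \sqrt{1333}$ ($y = \sqrt{3 - \left(1 - 11^{3}\right)} = \sqrt{3 + \left(-1 + 1331\right)} = \sqrt{3 + 1330} = \sqrt{1333} \approx 36.51$)
$b{\left(z,I \right)} = -203$ ($b{\left(z,I \right)} = -153 - 50 = -203$)
$o{\left(v \right)} = \sqrt{1333}$
$\frac{o{\left(-153 \right)}}{b{\left(205,63 \right)}} = \frac{\sqrt{1333}}{-203} = \sqrt{1333} \left(- \frac{1}{203}\right) = - \frac{\sqrt{1333}}{203}$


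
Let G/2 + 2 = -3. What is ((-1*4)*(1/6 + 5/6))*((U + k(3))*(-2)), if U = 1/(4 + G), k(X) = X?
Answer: 68/3 ≈ 22.667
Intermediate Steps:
G = -10 (G = -4 + 2*(-3) = -4 - 6 = -10)
U = -⅙ (U = 1/(4 - 10) = 1/(-6) = -⅙ ≈ -0.16667)
((-1*4)*(1/6 + 5/6))*((U + k(3))*(-2)) = ((-1*4)*(1/6 + 5/6))*((-⅙ + 3)*(-2)) = (-4*(1*(⅙) + 5*(⅙)))*((17/6)*(-2)) = -4*(⅙ + ⅚)*(-17/3) = -4*1*(-17/3) = -4*(-17/3) = 68/3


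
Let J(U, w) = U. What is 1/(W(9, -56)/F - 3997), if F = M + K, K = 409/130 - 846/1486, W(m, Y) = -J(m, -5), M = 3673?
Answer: -355023967/1419031665409 ≈ -0.00025019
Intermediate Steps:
W(m, Y) = -m
K = 248897/96590 (K = 409*(1/130) - 846*1/1486 = 409/130 - 423/743 = 248897/96590 ≈ 2.5768)
F = 355023967/96590 (F = 3673 + 248897/96590 = 355023967/96590 ≈ 3675.6)
1/(W(9, -56)/F - 3997) = 1/((-1*9)/(355023967/96590) - 3997) = 1/(-9*96590/355023967 - 3997) = 1/(-869310/355023967 - 3997) = 1/(-1419031665409/355023967) = -355023967/1419031665409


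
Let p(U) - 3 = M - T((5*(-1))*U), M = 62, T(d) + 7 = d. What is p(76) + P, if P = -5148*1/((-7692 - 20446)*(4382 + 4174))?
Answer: 824382047/1823854 ≈ 452.00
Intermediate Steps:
T(d) = -7 + d
P = 39/1823854 (P = -5148/((-28138*8556)) = -5148/(-240748728) = -5148*(-1/240748728) = 39/1823854 ≈ 2.1383e-5)
p(U) = 72 + 5*U (p(U) = 3 + (62 - (-7 + (5*(-1))*U)) = 3 + (62 - (-7 - 5*U)) = 3 + (62 + (7 + 5*U)) = 3 + (69 + 5*U) = 72 + 5*U)
p(76) + P = (72 + 5*76) + 39/1823854 = (72 + 380) + 39/1823854 = 452 + 39/1823854 = 824382047/1823854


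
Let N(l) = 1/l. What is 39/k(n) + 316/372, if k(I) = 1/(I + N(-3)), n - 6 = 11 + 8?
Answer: 89545/93 ≈ 962.85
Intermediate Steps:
N(l) = 1/l
n = 25 (n = 6 + (11 + 8) = 6 + 19 = 25)
k(I) = 1/(-1/3 + I) (k(I) = 1/(I + 1/(-3)) = 1/(I - 1/3) = 1/(-1/3 + I))
39/k(n) + 316/372 = 39/((3/(-1 + 3*25))) + 316/372 = 39/((3/(-1 + 75))) + 316*(1/372) = 39/((3/74)) + 79/93 = 39/((3*(1/74))) + 79/93 = 39/(3/74) + 79/93 = 39*(74/3) + 79/93 = 962 + 79/93 = 89545/93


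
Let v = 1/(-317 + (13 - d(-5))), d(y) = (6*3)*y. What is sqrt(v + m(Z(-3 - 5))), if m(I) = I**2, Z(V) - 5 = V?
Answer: 5*sqrt(16478)/214 ≈ 2.9992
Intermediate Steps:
Z(V) = 5 + V
d(y) = 18*y
v = -1/214 (v = 1/(-317 + (13 - 18*(-5))) = 1/(-317 + (13 - 1*(-90))) = 1/(-317 + (13 + 90)) = 1/(-317 + 103) = 1/(-214) = -1/214 ≈ -0.0046729)
sqrt(v + m(Z(-3 - 5))) = sqrt(-1/214 + (5 + (-3 - 5))**2) = sqrt(-1/214 + (5 - 8)**2) = sqrt(-1/214 + (-3)**2) = sqrt(-1/214 + 9) = sqrt(1925/214) = 5*sqrt(16478)/214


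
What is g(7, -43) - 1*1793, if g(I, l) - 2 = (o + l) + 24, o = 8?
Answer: -1802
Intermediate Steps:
g(I, l) = 34 + l (g(I, l) = 2 + ((8 + l) + 24) = 2 + (32 + l) = 34 + l)
g(7, -43) - 1*1793 = (34 - 43) - 1*1793 = -9 - 1793 = -1802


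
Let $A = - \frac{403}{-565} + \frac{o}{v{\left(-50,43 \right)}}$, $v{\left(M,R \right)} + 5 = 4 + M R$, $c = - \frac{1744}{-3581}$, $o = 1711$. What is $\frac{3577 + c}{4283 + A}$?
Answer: $\frac{15569377374015}{18639442627423} \approx 0.83529$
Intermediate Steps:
$c = \frac{1744}{3581}$ ($c = \left(-1744\right) \left(- \frac{1}{3581}\right) = \frac{1744}{3581} \approx 0.48701$)
$v{\left(M,R \right)} = -1 + M R$ ($v{\left(M,R \right)} = -5 + \left(4 + M R\right) = -1 + M R$)
$A = - \frac{99862}{1215315}$ ($A = - \frac{403}{-565} + \frac{1711}{-1 - 2150} = \left(-403\right) \left(- \frac{1}{565}\right) + \frac{1711}{-1 - 2150} = \frac{403}{565} + \frac{1711}{-2151} = \frac{403}{565} + 1711 \left(- \frac{1}{2151}\right) = \frac{403}{565} - \frac{1711}{2151} = - \frac{99862}{1215315} \approx -0.08217$)
$\frac{3577 + c}{4283 + A} = \frac{3577 + \frac{1744}{3581}}{4283 - \frac{99862}{1215315}} = \frac{12810981}{3581 \cdot \frac{5205094283}{1215315}} = \frac{12810981}{3581} \cdot \frac{1215315}{5205094283} = \frac{15569377374015}{18639442627423}$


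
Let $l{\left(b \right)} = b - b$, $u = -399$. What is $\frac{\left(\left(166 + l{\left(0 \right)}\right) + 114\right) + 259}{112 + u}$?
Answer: $- \frac{77}{41} \approx -1.878$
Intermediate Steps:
$l{\left(b \right)} = 0$
$\frac{\left(\left(166 + l{\left(0 \right)}\right) + 114\right) + 259}{112 + u} = \frac{\left(\left(166 + 0\right) + 114\right) + 259}{112 - 399} = \frac{\left(166 + 114\right) + 259}{-287} = \left(280 + 259\right) \left(- \frac{1}{287}\right) = 539 \left(- \frac{1}{287}\right) = - \frac{77}{41}$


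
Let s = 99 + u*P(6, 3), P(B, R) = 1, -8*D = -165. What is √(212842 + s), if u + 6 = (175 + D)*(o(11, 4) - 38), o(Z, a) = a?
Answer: √825135/2 ≈ 454.18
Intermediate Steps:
D = 165/8 (D = -⅛*(-165) = 165/8 ≈ 20.625)
u = -26629/4 (u = -6 + (175 + 165/8)*(4 - 38) = -6 + (1565/8)*(-34) = -6 - 26605/4 = -26629/4 ≈ -6657.3)
s = -26233/4 (s = 99 - 26629/4*1 = 99 - 26629/4 = -26233/4 ≈ -6558.3)
√(212842 + s) = √(212842 - 26233/4) = √(825135/4) = √825135/2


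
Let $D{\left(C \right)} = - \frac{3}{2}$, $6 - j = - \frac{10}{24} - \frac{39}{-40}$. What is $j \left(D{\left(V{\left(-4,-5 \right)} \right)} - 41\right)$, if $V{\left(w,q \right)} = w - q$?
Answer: $- \frac{11101}{48} \approx -231.27$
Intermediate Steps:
$j = \frac{653}{120}$ ($j = 6 - \left(- \frac{10}{24} - \frac{39}{-40}\right) = 6 - \left(\left(-10\right) \frac{1}{24} - - \frac{39}{40}\right) = 6 - \left(- \frac{5}{12} + \frac{39}{40}\right) = 6 - \frac{67}{120} = \frac{653}{120} \approx 5.4417$)
$D{\left(C \right)} = - \frac{3}{2}$ ($D{\left(C \right)} = \left(-3\right) \frac{1}{2} = - \frac{3}{2}$)
$j \left(D{\left(V{\left(-4,-5 \right)} \right)} - 41\right) = \frac{653 \left(- \frac{3}{2} - 41\right)}{120} = \frac{653}{120} \left(- \frac{85}{2}\right) = - \frac{11101}{48}$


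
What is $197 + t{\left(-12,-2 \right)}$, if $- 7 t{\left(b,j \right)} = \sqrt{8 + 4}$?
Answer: $197 - \frac{2 \sqrt{3}}{7} \approx 196.51$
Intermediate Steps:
$t{\left(b,j \right)} = - \frac{2 \sqrt{3}}{7}$ ($t{\left(b,j \right)} = - \frac{\sqrt{8 + 4}}{7} = - \frac{\sqrt{12}}{7} = - \frac{2 \sqrt{3}}{7}$)
$197 + t{\left(-12,-2 \right)} = 197 - \frac{2 \sqrt{3}}{7}$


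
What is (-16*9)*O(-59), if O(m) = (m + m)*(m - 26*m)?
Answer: 25063200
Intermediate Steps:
O(m) = -50*m² (O(m) = (2*m)*(-25*m) = -50*m²)
(-16*9)*O(-59) = (-16*9)*(-50*(-59)²) = -(-7200)*3481 = -144*(-174050) = 25063200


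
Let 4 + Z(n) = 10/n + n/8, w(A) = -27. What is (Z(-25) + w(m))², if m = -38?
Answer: 1907161/1600 ≈ 1192.0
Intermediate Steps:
Z(n) = -4 + 10/n + n/8 (Z(n) = -4 + (10/n + n/8) = -4 + 10/n + n/8)
(Z(-25) + w(m))² = ((-4 + 10/(-25) + (⅛)*(-25)) - 27)² = ((-4 + 10*(-1/25) - 25/8) - 27)² = ((-4 - ⅖ - 25/8) - 27)² = (-301/40 - 27)² = (-1381/40)² = 1907161/1600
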